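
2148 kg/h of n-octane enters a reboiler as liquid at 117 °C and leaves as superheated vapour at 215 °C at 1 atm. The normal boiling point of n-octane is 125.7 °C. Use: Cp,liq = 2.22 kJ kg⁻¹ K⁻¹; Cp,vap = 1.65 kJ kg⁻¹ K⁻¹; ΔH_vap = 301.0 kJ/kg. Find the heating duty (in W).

liquid 117→125.7 °C: 19.314 kJ/kg
vaporisation at 125.7 °C: 301 kJ/kg
vapour 125.7→215 °C: 147.34 kJ/kg
Δh = 19.314 + 301 + 147.34 = 467.66 kJ/kg
Q = ṁ·Δh = 2148 kg/h × 467.66 kJ/kg = 1.0045e+06 kJ/h
|Q| = 279.04 kW = 279040 W

Q = 279000 W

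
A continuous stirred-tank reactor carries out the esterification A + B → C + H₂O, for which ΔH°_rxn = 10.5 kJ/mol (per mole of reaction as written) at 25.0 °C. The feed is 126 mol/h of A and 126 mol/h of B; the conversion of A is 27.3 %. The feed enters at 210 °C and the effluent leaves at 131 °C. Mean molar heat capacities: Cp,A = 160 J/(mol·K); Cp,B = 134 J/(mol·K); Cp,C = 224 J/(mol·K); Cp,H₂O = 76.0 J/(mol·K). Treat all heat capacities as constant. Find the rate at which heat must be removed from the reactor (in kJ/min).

Extent of reaction ξ = 0.273 × 126 = 34.398 mol/h
Reaction term: ξ·ΔH°_rxn = 34.398 × 10.5 = 361.18 kJ/h
Sensible, feed 210→25 °C: -6853.1 kJ/h
Outlet flows (mol/h): A 91.602, B 91.602, C 34.398, H₂O 34.398
Sensible, products 25→131 °C: 3948.5 kJ/h
Q = ΔH = -2543.4 kJ/h = -0.70651 kW
Heat removed = 42.39 kJ/min

Q_out = 42.4 kJ/min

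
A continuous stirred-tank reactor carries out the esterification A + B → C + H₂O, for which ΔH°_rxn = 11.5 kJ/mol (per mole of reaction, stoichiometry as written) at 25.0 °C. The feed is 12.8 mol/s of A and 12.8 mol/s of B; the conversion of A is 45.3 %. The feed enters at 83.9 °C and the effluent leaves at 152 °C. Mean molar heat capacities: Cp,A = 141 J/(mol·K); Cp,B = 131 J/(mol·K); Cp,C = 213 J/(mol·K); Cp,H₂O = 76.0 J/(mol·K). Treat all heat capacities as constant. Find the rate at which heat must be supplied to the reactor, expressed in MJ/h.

Extent of reaction ξ = 0.453 × 12.8 = 5.7984 mol/s
Reaction term: ξ·ΔH°_rxn = 5.7984 × 11.5 = 66.682 kJ/s
Sensible, feed 83.9→25 °C: -205.07 kJ/s
Outlet flows (mol/s): A 7.0016, B 7.0016, C 5.7984, H₂O 5.7984
Sensible, products 25→152 °C: 454.68 kJ/s
Q = ΔH = 316.3 kJ/s = 316.3 kW
Heat supplied = 1138.7 MJ/h

Q_in = 1140 MJ/h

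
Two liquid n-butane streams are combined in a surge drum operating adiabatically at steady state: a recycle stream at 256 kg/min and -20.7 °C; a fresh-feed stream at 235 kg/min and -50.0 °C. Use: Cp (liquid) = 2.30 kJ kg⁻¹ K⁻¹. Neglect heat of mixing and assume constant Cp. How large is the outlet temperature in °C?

T_out = -34.7 °C

No heat crosses the boundary, so H_out = H_in.
T_out = Σ ṁᵢCp,ᵢTᵢ / Σ ṁᵢCp,ᵢ
      = -39213 / 1129.3 = -34.723 °C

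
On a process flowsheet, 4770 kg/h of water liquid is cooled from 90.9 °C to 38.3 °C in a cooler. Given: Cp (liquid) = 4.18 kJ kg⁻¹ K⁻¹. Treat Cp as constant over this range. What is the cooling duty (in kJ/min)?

Q = ṁ·Cp·ΔT = 4770 × 4.18 × (38.3 − 90.9) = -1.0488e+06 kJ/h
Converting: 1.0488e+06 / 3600 s = 291.33 kW
Cooling duty = 17480 kJ/min

Q_c = 17500 kJ/min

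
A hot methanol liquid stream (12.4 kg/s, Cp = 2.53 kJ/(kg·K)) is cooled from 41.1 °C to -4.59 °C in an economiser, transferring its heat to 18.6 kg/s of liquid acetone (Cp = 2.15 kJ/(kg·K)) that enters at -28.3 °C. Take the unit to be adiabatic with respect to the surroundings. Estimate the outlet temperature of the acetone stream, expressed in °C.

Heat released by hot stream: Q = 12.4 × 2.53 × (41.1 − -4.59) = 1433.4 kJ/s
Energy balance on cold side (adiabatic exchanger): Q = ṁ_c·Cp_c·(T_c,out − T_c,in)
T_c,out = -28.3 + 1433.4/(18.6 × 2.15) = 7.5436 °C

T_c,out = 7.54 °C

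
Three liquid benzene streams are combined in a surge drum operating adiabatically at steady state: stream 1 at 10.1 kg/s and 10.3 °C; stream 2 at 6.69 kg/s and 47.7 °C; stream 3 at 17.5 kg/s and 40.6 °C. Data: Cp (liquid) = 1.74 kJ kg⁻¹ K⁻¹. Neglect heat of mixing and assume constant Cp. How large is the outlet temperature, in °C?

T_out = 33.1 °C

Energy balance with Q = 0: Σ ṁᵢCp,ᵢ(T_out − Tᵢ) = 0
T_out = Σ ṁᵢCp,ᵢTᵢ / Σ ṁᵢCp,ᵢ
      = 1972.5 / 59.665 = 33.06 °C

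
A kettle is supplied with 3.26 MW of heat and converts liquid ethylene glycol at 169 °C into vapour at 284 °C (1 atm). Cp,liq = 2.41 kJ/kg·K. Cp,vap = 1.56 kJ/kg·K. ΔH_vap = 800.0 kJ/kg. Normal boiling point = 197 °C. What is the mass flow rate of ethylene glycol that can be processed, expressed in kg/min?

ṁ = 195 kg/min

Δh = 2.41×(197−169) + 800.0 + 1.56×(284−197) = 1003.2 kJ/kg
Q = 3.26 MW = 3260 kJ/s = 195600 kJ/min
ṁ = Q/Δh = 195600 / 1003.2 = 194.98 kg/min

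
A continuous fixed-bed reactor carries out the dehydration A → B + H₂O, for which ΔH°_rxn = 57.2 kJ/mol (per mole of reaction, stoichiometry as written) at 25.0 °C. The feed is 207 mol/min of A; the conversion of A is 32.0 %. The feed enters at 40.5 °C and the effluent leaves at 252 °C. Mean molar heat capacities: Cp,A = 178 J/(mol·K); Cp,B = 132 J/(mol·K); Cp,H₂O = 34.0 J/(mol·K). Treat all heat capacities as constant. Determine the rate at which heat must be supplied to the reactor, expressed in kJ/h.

Q_in = 684000 kJ/h

Extent of reaction ξ = 0.320 × 207 = 66.24 mol/min
Reaction term: ξ·ΔH°_rxn = 66.24 × 57.2 = 3788.9 kJ/min
Sensible, feed 40.5→25 °C: -571.11 kJ/min
Outlet flows (mol/min): A 140.76, B 66.24, H₂O 66.24
Sensible, products 25→252 °C: 8183.6 kJ/min
Q = ΔH = 11401 kJ/min = 190.02 kW
Heat supplied = 684090 kJ/h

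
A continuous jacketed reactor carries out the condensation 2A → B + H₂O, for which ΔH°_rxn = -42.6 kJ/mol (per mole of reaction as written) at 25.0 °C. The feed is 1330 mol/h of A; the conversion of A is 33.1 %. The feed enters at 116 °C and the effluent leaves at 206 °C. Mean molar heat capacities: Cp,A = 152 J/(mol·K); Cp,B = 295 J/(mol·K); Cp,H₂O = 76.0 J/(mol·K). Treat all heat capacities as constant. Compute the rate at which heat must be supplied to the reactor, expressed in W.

Extent of reaction ξ = 0.331 × 1330 / 2 = 220.12 mol/h
Reaction term: ξ·ΔH°_rxn = 220.12 × -42.6 = -9376.9 kJ/h
Sensible, feed 116→25 °C: -18397 kJ/h
Outlet flows (mol/h): A 889.77, B 220.12, H₂O 220.12
Sensible, products 25→206 °C: 39260 kJ/h
Q = ΔH = 11487 kJ/h = 3.1908 kW
Heat supplied = 3190.8 W

Q_in = 3190 W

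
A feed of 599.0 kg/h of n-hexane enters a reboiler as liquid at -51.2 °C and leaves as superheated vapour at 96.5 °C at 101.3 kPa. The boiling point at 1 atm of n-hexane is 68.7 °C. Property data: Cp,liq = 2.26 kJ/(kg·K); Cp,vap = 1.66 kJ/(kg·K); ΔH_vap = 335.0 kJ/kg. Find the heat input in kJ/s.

liquid -51.2→68.7 °C: 270.97 kJ/kg
vaporisation at 68.7 °C: 335 kJ/kg
vapour 68.7→96.5 °C: 46.148 kJ/kg
Δh = 270.97 + 335 + 46.148 = 652.12 kJ/kg
Q = ṁ·Δh = 599.0 kg/h × 652.12 kJ/kg = 390620 kJ/h
|Q| = 108.51 kW

Q = 109 kJ/s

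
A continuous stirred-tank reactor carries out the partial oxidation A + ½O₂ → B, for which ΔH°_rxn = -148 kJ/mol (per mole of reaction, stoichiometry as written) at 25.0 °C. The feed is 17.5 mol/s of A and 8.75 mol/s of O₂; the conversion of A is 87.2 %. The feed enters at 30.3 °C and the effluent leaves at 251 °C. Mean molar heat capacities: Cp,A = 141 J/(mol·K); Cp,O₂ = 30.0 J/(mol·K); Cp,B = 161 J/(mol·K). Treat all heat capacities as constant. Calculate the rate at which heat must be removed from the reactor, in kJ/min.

Extent of reaction ξ = 0.872 × 17.5 = 15.26 mol/s
Reaction term: ξ·ΔH°_rxn = 15.26 × -148 = -2258.5 kJ/s
Sensible, feed 30.3→25 °C: -14.469 kJ/s
Outlet flows (mol/s): A 2.24, O₂ 1.12, B 15.26
Sensible, products 25→251 °C: 634.22 kJ/s
Q = ΔH = -1638.7 kJ/s = -1638.7 kW
Heat removed = 98324 kJ/min

Q_out = 98300 kJ/min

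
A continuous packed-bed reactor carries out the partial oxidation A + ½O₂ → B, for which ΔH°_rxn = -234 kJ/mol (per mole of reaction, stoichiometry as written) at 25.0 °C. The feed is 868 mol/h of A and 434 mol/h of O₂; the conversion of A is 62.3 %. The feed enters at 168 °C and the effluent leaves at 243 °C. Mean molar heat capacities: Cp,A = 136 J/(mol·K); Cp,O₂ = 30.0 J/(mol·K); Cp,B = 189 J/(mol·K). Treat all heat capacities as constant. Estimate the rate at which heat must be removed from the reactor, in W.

Q_out = 31200 W

Extent of reaction ξ = 0.623 × 868 = 540.76 mol/h
Reaction term: ξ·ΔH°_rxn = 540.76 × -234 = -126540 kJ/h
Sensible, feed 168→25 °C: -18743 kJ/h
Outlet flows (mol/h): A 327.24, O₂ 163.62, B 540.76
Sensible, products 25→243 °C: 33053 kJ/h
Q = ΔH = -112230 kJ/h = -31.175 kW
Heat removed = 31175 W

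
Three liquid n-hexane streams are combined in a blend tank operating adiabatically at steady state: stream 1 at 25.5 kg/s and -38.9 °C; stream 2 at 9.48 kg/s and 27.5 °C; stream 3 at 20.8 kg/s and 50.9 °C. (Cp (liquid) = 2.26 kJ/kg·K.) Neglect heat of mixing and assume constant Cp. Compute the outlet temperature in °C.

Adiabatic, steady state ⇒ Σ ṁᵢCp,ᵢ(T_out − Tᵢ) = 0
Σ ṁᵢCp,ᵢTᵢ = 25.5×2.26×-38.9 + 9.48×2.26×27.5 + 20.8×2.26×50.9 = 740.08
Σ ṁᵢCp,ᵢ = 25.5×2.26 + 9.48×2.26 + 20.8×2.26 = 126.06
T_out = 740.08 / 126.06 = 5.8707 °C

T_out = 5.87 °C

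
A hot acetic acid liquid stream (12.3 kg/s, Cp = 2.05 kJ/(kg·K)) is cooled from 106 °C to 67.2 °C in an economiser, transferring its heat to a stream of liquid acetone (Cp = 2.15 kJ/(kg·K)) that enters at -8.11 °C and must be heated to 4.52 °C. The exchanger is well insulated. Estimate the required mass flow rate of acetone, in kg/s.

Heat released by hot stream: Q = 12.3 × 2.05 × (106 − 67.2) = 978.34 kJ/s
Energy balance on cold side (adiabatic exchanger): Q = ṁ_c·Cp_c·(T_c,out − T_c,in)
ṁ_c = 978.34 / [2.15 × (4.52 − -8.11)] = 36.029 kg/s

ṁ_c = 36.0 kg/s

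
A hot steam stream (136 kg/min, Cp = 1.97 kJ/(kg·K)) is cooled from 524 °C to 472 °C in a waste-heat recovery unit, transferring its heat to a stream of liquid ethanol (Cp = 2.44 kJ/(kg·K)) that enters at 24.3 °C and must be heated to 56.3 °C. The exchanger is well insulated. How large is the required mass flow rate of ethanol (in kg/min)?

Heat released by hot stream: Q = 136 × 1.97 × (524 − 472) = 13932 kJ/min
Energy balance on cold side (adiabatic exchanger): Q = ṁ_c·Cp_c·(T_c,out − T_c,in)
ṁ_c = 13932 / [2.44 × (56.3 − 24.3)] = 178.43 kg/min

ṁ_c = 178 kg/min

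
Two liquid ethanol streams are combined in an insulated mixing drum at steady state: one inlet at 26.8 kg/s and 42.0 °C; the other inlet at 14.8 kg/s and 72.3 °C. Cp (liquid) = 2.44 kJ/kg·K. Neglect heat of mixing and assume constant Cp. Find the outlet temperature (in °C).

T_out = 52.8 °C

Energy balance with Q = 0: Σ ṁᵢCp,ᵢ(T_out − Tᵢ) = 0
T_out = Σ ṁᵢCp,ᵢTᵢ / Σ ṁᵢCp,ᵢ
      = 5357.4 / 101.5 = 52.78 °C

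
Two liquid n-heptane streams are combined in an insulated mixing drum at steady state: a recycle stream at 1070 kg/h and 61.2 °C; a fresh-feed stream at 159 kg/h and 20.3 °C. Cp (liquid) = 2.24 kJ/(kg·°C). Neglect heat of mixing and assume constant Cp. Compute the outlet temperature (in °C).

Adiabatic, steady state ⇒ Σ ṁᵢCp,ᵢ(T_out − Tᵢ) = 0
Σ ṁᵢCp,ᵢTᵢ = 1070×2.24×61.2 + 159×2.24×20.3 = 153910
Σ ṁᵢCp,ᵢ = 1070×2.24 + 159×2.24 = 2753
T_out = 153910 / 2753 = 55.909 °C

T_out = 55.9 °C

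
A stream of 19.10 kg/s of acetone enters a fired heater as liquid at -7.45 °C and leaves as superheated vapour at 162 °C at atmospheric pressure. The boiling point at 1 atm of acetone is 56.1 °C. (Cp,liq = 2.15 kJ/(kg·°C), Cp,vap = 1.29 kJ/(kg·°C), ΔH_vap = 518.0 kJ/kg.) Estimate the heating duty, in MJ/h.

Q = 54400 MJ/h

liquid -7.45→56.1 °C: 136.63 kJ/kg
vaporisation at 56.1 °C: 518 kJ/kg
vapour 56.1→162 °C: 136.61 kJ/kg
Δh = 136.63 + 518 + 136.61 = 791.24 kJ/kg
Q = ṁ·Δh = 19.10 kg/s × 791.24 kJ/kg = 15113 kJ/s
|Q| = 15113 kW = 54406 MJ/h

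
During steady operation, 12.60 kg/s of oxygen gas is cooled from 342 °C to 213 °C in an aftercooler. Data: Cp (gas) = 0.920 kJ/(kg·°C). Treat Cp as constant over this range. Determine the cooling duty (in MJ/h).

Q = ṁ·Cp·ΔT = 12.60 × 0.920 × (213 − 342) = -1495.4 kJ/s
Cooling duty = 5383.3 MJ/h

Q_c = 5380 MJ/h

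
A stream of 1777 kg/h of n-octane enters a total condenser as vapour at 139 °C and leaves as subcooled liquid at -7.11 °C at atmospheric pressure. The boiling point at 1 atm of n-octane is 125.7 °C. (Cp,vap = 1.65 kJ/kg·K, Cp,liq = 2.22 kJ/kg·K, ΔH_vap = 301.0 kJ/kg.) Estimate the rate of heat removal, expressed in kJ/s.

Q_c = 305 kJ/s

vapour 139→125.7 °C: -21.945 kJ/kg
condensation at 125.7 °C: -301 kJ/kg
liquid 125.7→-7.11 °C: -294.84 kJ/kg
Δh = -21.945 + -301 + -294.84 = -617.78 kJ/kg
Q = ṁ·Δh = 1777 kg/h × -617.78 kJ/kg = -1.0978e+06 kJ/h
|Q| = 304.94 kW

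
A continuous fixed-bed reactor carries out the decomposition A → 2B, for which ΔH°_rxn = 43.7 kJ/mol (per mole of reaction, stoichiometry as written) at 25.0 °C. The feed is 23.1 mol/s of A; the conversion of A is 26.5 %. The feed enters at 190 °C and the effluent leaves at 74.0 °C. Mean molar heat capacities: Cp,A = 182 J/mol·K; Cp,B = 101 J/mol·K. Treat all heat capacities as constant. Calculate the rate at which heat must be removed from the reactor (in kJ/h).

Extent of reaction ξ = 0.265 × 23.1 = 6.1215 mol/s
Reaction term: ξ·ΔH°_rxn = 6.1215 × 43.7 = 267.51 kJ/s
Sensible, feed 190→25 °C: -693.69 kJ/s
Outlet flows (mol/s): A 16.979, B 12.243
Sensible, products 25→74.0 °C: 212 kJ/s
Q = ΔH = -214.18 kJ/s = -214.18 kW
Heat removed = 771040 kJ/h

Q_out = 771000 kJ/h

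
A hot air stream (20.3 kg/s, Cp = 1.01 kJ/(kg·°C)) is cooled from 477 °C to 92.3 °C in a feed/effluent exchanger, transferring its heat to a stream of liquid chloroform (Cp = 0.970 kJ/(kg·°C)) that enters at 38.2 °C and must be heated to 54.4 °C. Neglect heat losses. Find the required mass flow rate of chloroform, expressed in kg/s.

ṁ_c = 502 kg/s

Heat released by hot stream: Q = 20.3 × 1.01 × (477 − 92.3) = 7887.5 kJ/s
Energy balance on cold side (adiabatic exchanger): Q = ṁ_c·Cp_c·(T_c,out − T_c,in)
ṁ_c = 7887.5 / [0.970 × (54.4 − 38.2)] = 501.94 kg/s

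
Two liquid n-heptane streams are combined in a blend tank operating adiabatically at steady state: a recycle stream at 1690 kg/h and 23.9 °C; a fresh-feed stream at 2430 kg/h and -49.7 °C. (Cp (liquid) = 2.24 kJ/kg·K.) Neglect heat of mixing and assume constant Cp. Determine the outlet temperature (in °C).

T_out = -19.5 °C

Adiabatic, steady state ⇒ Σ ṁᵢCp,ᵢ(T_out − Tᵢ) = 0
T_out = Σ ṁᵢCp,ᵢTᵢ / Σ ṁᵢCp,ᵢ
      = -180050 / 9228.8 = -19.51 °C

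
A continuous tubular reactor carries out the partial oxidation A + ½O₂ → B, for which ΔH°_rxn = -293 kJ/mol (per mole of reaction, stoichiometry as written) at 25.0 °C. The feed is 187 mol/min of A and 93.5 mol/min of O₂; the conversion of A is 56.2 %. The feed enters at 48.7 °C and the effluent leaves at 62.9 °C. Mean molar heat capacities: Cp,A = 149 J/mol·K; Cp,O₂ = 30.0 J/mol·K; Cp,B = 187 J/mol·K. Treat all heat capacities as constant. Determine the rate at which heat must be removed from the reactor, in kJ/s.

Q_out = 504 kJ/s

Extent of reaction ξ = 0.562 × 187 = 105.09 mol/min
Reaction term: ξ·ΔH°_rxn = 105.09 × -293 = -30793 kJ/min
Sensible, feed 48.7→25 °C: -726.83 kJ/min
Outlet flows (mol/min): A 81.906, O₂ 40.953, B 105.09
Sensible, products 25→62.9 °C: 1253.9 kJ/min
Q = ΔH = -30265 kJ/min = -504.42 kW
Heat removed = 504.42 kJ/s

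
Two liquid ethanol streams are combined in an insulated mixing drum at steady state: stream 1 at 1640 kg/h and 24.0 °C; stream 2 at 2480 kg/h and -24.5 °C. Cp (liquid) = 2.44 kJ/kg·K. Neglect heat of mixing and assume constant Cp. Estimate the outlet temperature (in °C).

No heat crosses the boundary, so H_out = H_in.
T_out = Σ ṁᵢCp,ᵢTᵢ / Σ ṁᵢCp,ᵢ
      = -52216 / 10053 = -5.1942 °C

T_out = -5.19 °C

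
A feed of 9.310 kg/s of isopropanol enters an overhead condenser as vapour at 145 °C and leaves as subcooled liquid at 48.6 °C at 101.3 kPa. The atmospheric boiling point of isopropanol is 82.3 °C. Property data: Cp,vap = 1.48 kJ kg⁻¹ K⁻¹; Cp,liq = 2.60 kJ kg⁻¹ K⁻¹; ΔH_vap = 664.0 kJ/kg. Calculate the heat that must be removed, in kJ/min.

vapour 145→82.3 °C: -92.796 kJ/kg
condensation at 82.3 °C: -664 kJ/kg
liquid 82.3→48.6 °C: -87.62 kJ/kg
Δh = -92.796 + -664 + -87.62 = -844.42 kJ/kg
Q = ṁ·Δh = 9.310 kg/s × -844.42 kJ/kg = -7861.5 kJ/s
|Q| = 7861.5 kW = 471690 kJ/min

Q_c = 472000 kJ/min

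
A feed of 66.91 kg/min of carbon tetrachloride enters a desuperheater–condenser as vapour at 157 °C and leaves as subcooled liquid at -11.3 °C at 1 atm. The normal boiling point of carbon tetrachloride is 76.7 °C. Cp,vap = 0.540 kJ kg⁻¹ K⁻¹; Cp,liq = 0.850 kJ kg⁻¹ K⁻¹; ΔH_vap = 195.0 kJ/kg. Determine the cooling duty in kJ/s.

vapour 157→76.7 °C: -43.362 kJ/kg
condensation at 76.7 °C: -195 kJ/kg
liquid 76.7→-11.3 °C: -74.8 kJ/kg
Δh = -43.362 + -195 + -74.8 = -313.16 kJ/kg
Q = ṁ·Δh = 66.91 kg/min × -313.16 kJ/kg = -20954 kJ/min
|Q| = 349.23 kW

Q_c = 349 kJ/s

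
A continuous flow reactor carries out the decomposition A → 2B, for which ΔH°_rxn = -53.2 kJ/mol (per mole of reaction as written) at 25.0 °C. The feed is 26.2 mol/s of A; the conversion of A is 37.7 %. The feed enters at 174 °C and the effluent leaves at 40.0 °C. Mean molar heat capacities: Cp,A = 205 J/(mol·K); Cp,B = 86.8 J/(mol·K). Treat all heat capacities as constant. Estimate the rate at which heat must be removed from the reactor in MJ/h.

Q_out = 4500 MJ/h

Extent of reaction ξ = 0.377 × 26.2 = 9.8774 mol/s
Reaction term: ξ·ΔH°_rxn = 9.8774 × -53.2 = -525.48 kJ/s
Sensible, feed 174→25 °C: -800.28 kJ/s
Outlet flows (mol/s): A 16.323, B 19.755
Sensible, products 25→40.0 °C: 75.913 kJ/s
Q = ΔH = -1249.8 kJ/s = -1249.8 kW
Heat removed = 4499.4 MJ/h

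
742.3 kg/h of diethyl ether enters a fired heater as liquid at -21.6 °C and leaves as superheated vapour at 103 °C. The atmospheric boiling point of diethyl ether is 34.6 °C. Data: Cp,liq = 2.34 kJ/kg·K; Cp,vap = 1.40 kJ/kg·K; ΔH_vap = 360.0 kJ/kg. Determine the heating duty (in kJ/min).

liquid -21.6→34.6 °C: 131.51 kJ/kg
vaporisation at 34.6 °C: 360 kJ/kg
vapour 34.6→103 °C: 95.76 kJ/kg
Δh = 131.51 + 360 + 95.76 = 587.27 kJ/kg
Q = ṁ·Δh = 742.3 kg/h × 587.27 kJ/kg = 435930 kJ/h
|Q| = 121.09 kW = 7265.5 kJ/min

Q = 7270 kJ/min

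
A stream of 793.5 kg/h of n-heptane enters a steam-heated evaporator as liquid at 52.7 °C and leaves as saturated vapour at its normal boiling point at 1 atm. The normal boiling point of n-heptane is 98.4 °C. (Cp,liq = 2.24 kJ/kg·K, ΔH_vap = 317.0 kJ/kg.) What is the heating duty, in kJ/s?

Q = 92.4 kJ/s

liquid 52.7→98.4 °C: 102.37 kJ/kg
vaporisation at 98.4 °C: 317 kJ/kg
Δh = 102.37 + 317 = 419.37 kJ/kg
Q = ṁ·Δh = 793.5 kg/h × 419.37 kJ/kg = 332770 kJ/h
|Q| = 92.436 kW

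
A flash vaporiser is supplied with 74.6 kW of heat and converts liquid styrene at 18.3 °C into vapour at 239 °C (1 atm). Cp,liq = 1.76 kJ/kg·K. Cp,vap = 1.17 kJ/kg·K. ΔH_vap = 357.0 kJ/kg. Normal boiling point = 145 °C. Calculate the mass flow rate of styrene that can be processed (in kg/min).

Δh = 1.76×(145−18.3) + 357.0 + 1.17×(239−145) = 689.97 kJ/kg
Q = 74.6 kW = 74.6 kJ/s = 4476 kJ/min
ṁ = Q/Δh = 4476 / 689.97 = 6.4872 kg/min

ṁ = 6.49 kg/min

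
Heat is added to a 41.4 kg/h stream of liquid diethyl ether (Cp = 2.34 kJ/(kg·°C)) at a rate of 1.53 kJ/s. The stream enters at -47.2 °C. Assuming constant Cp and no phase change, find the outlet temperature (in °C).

Q = 1.53 kJ/s = 5508 kJ/h
ΔT = Q/(ṁ·Cp) = 5508/(41.4×2.34) = 56.856 K
T_out = -47.2 + 56.856 = 9.6562 °C

T_out = 9.66 °C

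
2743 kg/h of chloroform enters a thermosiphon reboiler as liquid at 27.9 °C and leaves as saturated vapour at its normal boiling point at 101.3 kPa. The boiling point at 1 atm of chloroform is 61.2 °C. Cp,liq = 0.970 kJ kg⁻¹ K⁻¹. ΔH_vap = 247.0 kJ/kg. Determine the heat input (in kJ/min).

Q = 12800 kJ/min

liquid 27.9→61.2 °C: 32.301 kJ/kg
vaporisation at 61.2 °C: 247 kJ/kg
Δh = 32.301 + 247 = 279.3 kJ/kg
Q = ṁ·Δh = 2743 kg/h × 279.3 kJ/kg = 766120 kJ/h
|Q| = 212.81 kW = 12769 kJ/min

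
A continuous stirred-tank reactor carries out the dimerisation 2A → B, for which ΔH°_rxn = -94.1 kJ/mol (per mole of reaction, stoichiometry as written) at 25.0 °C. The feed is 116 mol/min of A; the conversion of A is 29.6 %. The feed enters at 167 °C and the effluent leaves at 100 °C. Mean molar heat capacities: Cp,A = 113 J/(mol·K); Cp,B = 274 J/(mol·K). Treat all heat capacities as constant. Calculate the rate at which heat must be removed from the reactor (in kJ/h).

Extent of reaction ξ = 0.296 × 116 / 2 = 17.168 mol/min
Reaction term: ξ·ΔH°_rxn = 17.168 × -94.1 = -1615.5 kJ/min
Sensible, feed 167→25 °C: -1861.3 kJ/min
Outlet flows (mol/min): A 81.664, B 17.168
Sensible, products 25→100 °C: 1044.9 kJ/min
Q = ΔH = -2431.9 kJ/min = -40.532 kW
Heat removed = 145920 kJ/h

Q_out = 146000 kJ/h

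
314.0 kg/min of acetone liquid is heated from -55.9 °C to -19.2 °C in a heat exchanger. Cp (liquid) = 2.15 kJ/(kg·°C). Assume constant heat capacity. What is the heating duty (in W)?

Q = ṁ·Cp·ΔT = 314.0 × 2.15 × (-19.2 − -55.9) = 24776 kJ/min
Converting: 24776 / 60 s = 412.94 kW
Heating duty = 412940 W

Q = 413000 W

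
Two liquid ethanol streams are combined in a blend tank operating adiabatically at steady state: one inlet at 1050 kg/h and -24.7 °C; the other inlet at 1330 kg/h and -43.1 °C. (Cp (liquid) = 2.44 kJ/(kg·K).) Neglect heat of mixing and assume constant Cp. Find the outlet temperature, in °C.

T_out = -35.0 °C

No heat crosses the boundary, so H_out = H_in.
Σ ṁᵢCp,ᵢTᵢ = 1050×2.44×-24.7 + 1330×2.44×-43.1 = -203150
Σ ṁᵢCp,ᵢ = 1050×2.44 + 1330×2.44 = 5807.2
T_out = -203150 / 5807.2 = -34.982 °C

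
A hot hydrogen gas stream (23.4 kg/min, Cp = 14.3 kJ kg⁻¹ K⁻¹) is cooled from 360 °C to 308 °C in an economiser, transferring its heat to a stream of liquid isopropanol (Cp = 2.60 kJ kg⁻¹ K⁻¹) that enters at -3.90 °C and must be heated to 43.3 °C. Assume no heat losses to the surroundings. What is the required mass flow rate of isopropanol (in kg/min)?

Heat released by hot stream: Q = 23.4 × 14.3 × (360 − 308) = 17400 kJ/min
Energy balance on cold side (adiabatic exchanger): Q = ṁ_c·Cp_c·(T_c,out − T_c,in)
ṁ_c = 17400 / [2.60 × (43.3 − -3.90)] = 141.79 kg/min

ṁ_c = 142 kg/min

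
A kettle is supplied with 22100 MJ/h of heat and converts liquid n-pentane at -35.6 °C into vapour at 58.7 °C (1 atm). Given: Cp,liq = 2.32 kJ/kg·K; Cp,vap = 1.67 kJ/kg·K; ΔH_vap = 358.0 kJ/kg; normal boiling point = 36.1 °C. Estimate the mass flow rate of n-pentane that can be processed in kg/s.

Δh = 2.32×(36.1−-35.6) + 358.0 + 1.67×(58.7−36.1) = 562.09 kJ/kg
Q = 22100 MJ/h = 6138.9 kJ/s = 6138.9 kJ/s
ṁ = Q/Δh = 6138.9 / 562.09 = 10.922 kg/s

ṁ = 10.9 kg/s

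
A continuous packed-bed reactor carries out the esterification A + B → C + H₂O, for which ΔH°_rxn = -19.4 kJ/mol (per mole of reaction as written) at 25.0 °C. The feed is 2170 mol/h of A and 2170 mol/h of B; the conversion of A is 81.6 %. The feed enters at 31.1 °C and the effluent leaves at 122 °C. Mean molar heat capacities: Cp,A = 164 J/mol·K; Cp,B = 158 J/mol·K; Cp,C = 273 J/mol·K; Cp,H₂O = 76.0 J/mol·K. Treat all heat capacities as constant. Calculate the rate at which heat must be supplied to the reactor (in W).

Q_in = 9390 W

Extent of reaction ξ = 0.816 × 2170 = 1770.7 mol/h
Reaction term: ξ·ΔH°_rxn = 1770.7 × -19.4 = -34352 kJ/h
Sensible, feed 31.1→25 °C: -4262.3 kJ/h
Outlet flows (mol/h): A 399.28, B 399.28, C 1770.7, H₂O 1770.7
Sensible, products 25→122 °C: 72415 kJ/h
Q = ΔH = 33801 kJ/h = 9.3892 kW
Heat supplied = 9389.2 W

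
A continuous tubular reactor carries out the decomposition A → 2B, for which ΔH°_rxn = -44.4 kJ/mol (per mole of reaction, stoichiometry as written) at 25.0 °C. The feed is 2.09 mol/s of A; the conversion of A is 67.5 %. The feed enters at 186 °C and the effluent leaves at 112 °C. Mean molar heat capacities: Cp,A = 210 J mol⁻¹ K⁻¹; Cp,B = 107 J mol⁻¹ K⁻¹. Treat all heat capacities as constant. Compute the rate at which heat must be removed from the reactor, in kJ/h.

Extent of reaction ξ = 0.675 × 2.09 = 1.4107 mol/s
Reaction term: ξ·ΔH°_rxn = 1.4107 × -44.4 = -62.637 kJ/s
Sensible, feed 186→25 °C: -70.663 kJ/s
Outlet flows (mol/s): A 0.67925, B 2.8215
Sensible, products 25→112 °C: 38.675 kJ/s
Q = ΔH = -94.625 kJ/s = -94.625 kW
Heat removed = 340650 kJ/h

Q_out = 341000 kJ/h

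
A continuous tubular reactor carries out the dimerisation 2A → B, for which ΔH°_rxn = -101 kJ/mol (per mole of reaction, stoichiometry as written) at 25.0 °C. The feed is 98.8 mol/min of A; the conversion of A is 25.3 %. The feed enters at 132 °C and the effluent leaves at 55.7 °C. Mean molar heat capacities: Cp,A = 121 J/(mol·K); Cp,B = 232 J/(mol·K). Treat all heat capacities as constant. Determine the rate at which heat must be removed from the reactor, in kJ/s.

Q_out = 36.3 kJ/s

Extent of reaction ξ = 0.253 × 98.8 / 2 = 12.498 mol/min
Reaction term: ξ·ΔH°_rxn = 12.498 × -101 = -1262.3 kJ/min
Sensible, feed 132→25 °C: -1279.2 kJ/min
Outlet flows (mol/min): A 73.804, B 12.498
Sensible, products 25→55.7 °C: 363.18 kJ/min
Q = ΔH = -2178.3 kJ/min = -36.305 kW
Heat removed = 36.305 kJ/s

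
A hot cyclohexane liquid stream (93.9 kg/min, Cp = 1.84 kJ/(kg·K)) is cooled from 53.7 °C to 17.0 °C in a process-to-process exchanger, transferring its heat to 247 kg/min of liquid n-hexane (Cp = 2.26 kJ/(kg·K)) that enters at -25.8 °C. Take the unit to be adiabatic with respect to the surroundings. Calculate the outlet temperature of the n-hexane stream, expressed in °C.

Heat released by hot stream: Q = 93.9 × 1.84 × (53.7 − 17.0) = 6340.9 kJ/min
Energy balance on cold side (adiabatic exchanger): Q = ṁ_c·Cp_c·(T_c,out − T_c,in)
T_c,out = -25.8 + 6340.9/(247 × 2.26) = -14.441 °C

T_c,out = -14.4 °C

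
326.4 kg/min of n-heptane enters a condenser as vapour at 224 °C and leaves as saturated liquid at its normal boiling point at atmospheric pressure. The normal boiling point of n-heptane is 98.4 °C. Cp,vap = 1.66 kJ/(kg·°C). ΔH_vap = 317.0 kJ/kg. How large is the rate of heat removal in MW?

vapour 224→98.4 °C: -208.5 kJ/kg
condensation at 98.4 °C: -317 kJ/kg
Δh = -208.5 + -317 = -525.5 kJ/kg
Q = ṁ·Δh = 326.4 kg/min × -525.5 kJ/kg = -171520 kJ/min
|Q| = 2858.7 kW = 2.8587 MW

Q_c = 2.86 MW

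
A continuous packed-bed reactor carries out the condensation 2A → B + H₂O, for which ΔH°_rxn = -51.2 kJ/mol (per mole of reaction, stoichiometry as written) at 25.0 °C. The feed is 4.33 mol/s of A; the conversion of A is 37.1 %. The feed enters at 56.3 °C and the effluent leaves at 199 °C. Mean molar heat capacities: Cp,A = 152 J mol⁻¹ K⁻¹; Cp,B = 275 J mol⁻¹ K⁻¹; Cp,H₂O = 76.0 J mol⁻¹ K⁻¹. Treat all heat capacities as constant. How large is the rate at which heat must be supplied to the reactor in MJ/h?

Extent of reaction ξ = 0.371 × 4.33 / 2 = 0.80322 mol/s
Reaction term: ξ·ΔH°_rxn = 0.80322 × -51.2 = -41.125 kJ/s
Sensible, feed 56.3→25 °C: -20.6 kJ/s
Outlet flows (mol/s): A 2.7236, B 0.80322, H₂O 0.80322
Sensible, products 25→199 °C: 121.09 kJ/s
Q = ΔH = 59.364 kJ/s = 59.364 kW
Heat supplied = 213.71 MJ/h

Q_in = 214 MJ/h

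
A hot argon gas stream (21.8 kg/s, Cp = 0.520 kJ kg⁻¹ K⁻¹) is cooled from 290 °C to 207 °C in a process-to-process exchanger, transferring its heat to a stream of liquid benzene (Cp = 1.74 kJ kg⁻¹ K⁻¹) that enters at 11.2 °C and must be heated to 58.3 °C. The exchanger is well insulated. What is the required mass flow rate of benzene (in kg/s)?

Heat released by hot stream: Q = 21.8 × 0.520 × (290 − 207) = 940.89 kJ/s
Energy balance on cold side (adiabatic exchanger): Q = ṁ_c·Cp_c·(T_c,out − T_c,in)
ṁ_c = 940.89 / [1.74 × (58.3 − 11.2)] = 11.481 kg/s

ṁ_c = 11.5 kg/s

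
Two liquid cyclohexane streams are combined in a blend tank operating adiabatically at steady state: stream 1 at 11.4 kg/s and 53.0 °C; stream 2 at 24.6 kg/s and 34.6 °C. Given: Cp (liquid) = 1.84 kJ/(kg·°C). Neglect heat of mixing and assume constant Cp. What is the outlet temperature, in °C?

T_out = 40.4 °C

Adiabatic, steady state ⇒ Σ ṁᵢCp,ᵢ(T_out − Tᵢ) = 0
Σ ṁᵢCp,ᵢTᵢ = 11.4×1.84×53.0 + 24.6×1.84×34.6 = 2677.9
Σ ṁᵢCp,ᵢ = 11.4×1.84 + 24.6×1.84 = 66.24
T_out = 2677.9 / 66.24 = 40.427 °C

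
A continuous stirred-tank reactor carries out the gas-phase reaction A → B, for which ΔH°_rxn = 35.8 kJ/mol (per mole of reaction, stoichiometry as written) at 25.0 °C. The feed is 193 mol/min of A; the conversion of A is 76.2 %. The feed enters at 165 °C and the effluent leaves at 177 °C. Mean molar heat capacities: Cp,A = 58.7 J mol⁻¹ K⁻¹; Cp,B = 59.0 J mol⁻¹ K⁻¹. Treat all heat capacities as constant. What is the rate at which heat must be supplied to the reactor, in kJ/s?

Q_in = 90.1 kJ/s

Extent of reaction ξ = 0.762 × 193 = 147.07 mol/min
Reaction term: ξ·ΔH°_rxn = 147.07 × 35.8 = 5265 kJ/min
Sensible, feed 165→25 °C: -1586.1 kJ/min
Outlet flows (mol/min): A 45.934, B 147.07
Sensible, products 25→177 °C: 1728.7 kJ/min
Q = ΔH = 5407.6 kJ/min = 90.127 kW
Heat supplied = 90.127 kJ/s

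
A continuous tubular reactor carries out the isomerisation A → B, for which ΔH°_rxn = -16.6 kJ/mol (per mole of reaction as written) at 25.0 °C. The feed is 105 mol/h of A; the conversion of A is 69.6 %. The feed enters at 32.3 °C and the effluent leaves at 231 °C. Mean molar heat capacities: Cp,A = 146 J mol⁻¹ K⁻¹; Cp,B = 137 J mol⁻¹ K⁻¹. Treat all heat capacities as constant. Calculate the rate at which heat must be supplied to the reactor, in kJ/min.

Q_in = 28.3 kJ/min

Extent of reaction ξ = 0.696 × 105 = 73.08 mol/h
Reaction term: ξ·ΔH°_rxn = 73.08 × -16.6 = -1213.1 kJ/h
Sensible, feed 32.3→25 °C: -111.91 kJ/h
Outlet flows (mol/h): A 31.92, B 73.08
Sensible, products 25→231 °C: 3022.5 kJ/h
Q = ΔH = 1697.5 kJ/h = 0.47151 kW
Heat supplied = 28.291 kJ/min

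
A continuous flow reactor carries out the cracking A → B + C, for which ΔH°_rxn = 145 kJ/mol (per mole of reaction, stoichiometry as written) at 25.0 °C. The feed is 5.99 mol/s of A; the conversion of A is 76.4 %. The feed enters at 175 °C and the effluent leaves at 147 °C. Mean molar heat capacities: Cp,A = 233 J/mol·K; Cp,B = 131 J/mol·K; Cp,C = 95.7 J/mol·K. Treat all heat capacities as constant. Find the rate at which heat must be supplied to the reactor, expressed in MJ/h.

Extent of reaction ξ = 0.764 × 5.99 = 4.5764 mol/s
Reaction term: ξ·ΔH°_rxn = 4.5764 × 145 = 663.57 kJ/s
Sensible, feed 175→25 °C: -209.35 kJ/s
Outlet flows (mol/s): A 1.4136, B 4.5764, C 4.5764
Sensible, products 25→147 °C: 166.75 kJ/s
Q = ΔH = 620.98 kJ/s = 620.98 kW
Heat supplied = 2235.5 MJ/h

Q_in = 2240 MJ/h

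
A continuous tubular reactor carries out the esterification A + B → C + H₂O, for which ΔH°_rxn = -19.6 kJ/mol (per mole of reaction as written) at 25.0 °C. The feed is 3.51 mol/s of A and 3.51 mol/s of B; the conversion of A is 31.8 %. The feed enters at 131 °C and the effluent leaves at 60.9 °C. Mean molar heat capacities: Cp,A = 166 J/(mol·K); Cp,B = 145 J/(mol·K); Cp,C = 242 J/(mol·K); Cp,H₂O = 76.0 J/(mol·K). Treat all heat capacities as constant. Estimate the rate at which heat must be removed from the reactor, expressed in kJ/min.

Extent of reaction ξ = 0.318 × 3.51 = 1.1162 mol/s
Reaction term: ξ·ΔH°_rxn = 1.1162 × -19.6 = -21.877 kJ/s
Sensible, feed 131→25 °C: -115.71 kJ/s
Outlet flows (mol/s): A 2.3938, B 2.3938, C 1.1162, H₂O 1.1162
Sensible, products 25→60.9 °C: 39.469 kJ/s
Q = ΔH = -98.118 kJ/s = -98.118 kW
Heat removed = 5887.1 kJ/min

Q_out = 5890 kJ/min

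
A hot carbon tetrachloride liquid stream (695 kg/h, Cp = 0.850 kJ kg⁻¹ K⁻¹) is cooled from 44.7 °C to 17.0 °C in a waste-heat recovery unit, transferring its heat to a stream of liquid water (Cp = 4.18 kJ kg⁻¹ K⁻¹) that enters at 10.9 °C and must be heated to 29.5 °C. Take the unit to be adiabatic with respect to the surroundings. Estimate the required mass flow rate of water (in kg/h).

ṁ_c = 210 kg/h

Heat released by hot stream: Q = 695 × 0.850 × (44.7 − 17.0) = 16364 kJ/h
Energy balance on cold side (adiabatic exchanger): Q = ṁ_c·Cp_c·(T_c,out − T_c,in)
ṁ_c = 16364 / [4.18 × (29.5 − 10.9)] = 210.47 kg/h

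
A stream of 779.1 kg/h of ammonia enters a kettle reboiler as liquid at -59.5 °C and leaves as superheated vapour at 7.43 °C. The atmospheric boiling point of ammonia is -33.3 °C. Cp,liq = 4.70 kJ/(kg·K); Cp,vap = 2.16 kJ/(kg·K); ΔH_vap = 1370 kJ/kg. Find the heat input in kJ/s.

Q = 342 kJ/s

liquid -59.5→-33.3 °C: 123.14 kJ/kg
vaporisation at -33.3 °C: 1370 kJ/kg
vapour -33.3→7.43 °C: 87.977 kJ/kg
Δh = 123.14 + 1370 + 87.977 = 1581.1 kJ/kg
Q = ṁ·Δh = 779.1 kg/h × 1581.1 kJ/kg = 1.2318e+06 kJ/h
|Q| = 342.18 kW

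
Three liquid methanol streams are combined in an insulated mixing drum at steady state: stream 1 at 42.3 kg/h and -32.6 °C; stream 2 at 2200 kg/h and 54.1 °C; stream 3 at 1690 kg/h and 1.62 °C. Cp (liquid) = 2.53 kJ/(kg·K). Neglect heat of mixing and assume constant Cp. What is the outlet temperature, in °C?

T_out = 30.6 °C

Adiabatic, steady state ⇒ Σ ṁᵢCp,ᵢ(T_out − Tᵢ) = 0
Σ ṁᵢCp,ᵢTᵢ = 42.3×2.53×-32.6 + 2200×2.53×54.1 + 1690×2.53×1.62 = 304560
Σ ṁᵢCp,ᵢ = 42.3×2.53 + 2200×2.53 + 1690×2.53 = 9948.7
T_out = 304560 / 9948.7 = 30.613 °C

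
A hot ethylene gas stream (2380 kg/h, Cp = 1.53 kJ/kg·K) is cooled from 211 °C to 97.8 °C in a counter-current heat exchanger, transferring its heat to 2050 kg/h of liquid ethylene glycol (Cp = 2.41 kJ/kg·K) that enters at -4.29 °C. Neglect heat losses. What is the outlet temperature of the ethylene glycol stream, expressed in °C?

T_c,out = 79.1 °C

Heat released by hot stream: Q = 2380 × 1.53 × (211 − 97.8) = 412210 kJ/h
Energy balance on cold side (adiabatic exchanger): Q = ṁ_c·Cp_c·(T_c,out − T_c,in)
T_c,out = -4.29 + 412210/(2050 × 2.41) = 79.144 °C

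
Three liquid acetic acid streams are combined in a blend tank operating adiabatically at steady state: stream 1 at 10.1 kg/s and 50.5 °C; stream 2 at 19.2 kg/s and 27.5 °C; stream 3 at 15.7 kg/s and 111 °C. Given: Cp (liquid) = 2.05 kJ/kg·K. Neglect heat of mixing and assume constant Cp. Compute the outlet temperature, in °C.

T_out = 61.8 °C

Adiabatic, steady state ⇒ Σ ṁᵢCp,ᵢ(T_out − Tᵢ) = 0
T_out = Σ ṁᵢCp,ᵢTᵢ / Σ ṁᵢCp,ᵢ
      = 5700.5 / 92.25 = 61.794 °C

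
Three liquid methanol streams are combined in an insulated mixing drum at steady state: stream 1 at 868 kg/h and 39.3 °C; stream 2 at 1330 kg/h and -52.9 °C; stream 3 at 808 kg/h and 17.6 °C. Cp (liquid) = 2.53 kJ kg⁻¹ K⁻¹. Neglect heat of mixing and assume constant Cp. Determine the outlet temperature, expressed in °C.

T_out = -7.33 °C

No heat crosses the boundary, so H_out = H_in.
Σ ṁᵢCp,ᵢTᵢ = 868×2.53×39.3 + 1330×2.53×-52.9 + 808×2.53×17.6 = -55720
Σ ṁᵢCp,ᵢ = 868×2.53 + 1330×2.53 + 808×2.53 = 7605.2
T_out = -55720 / 7605.2 = -7.3266 °C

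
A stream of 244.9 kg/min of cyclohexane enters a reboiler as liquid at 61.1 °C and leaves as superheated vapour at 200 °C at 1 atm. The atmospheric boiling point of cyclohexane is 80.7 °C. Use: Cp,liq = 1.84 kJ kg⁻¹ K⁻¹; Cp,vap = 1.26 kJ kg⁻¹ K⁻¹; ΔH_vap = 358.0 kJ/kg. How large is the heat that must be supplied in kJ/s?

liquid 61.1→80.7 °C: 36.064 kJ/kg
vaporisation at 80.7 °C: 358 kJ/kg
vapour 80.7→200 °C: 150.32 kJ/kg
Δh = 36.064 + 358 + 150.32 = 544.38 kJ/kg
Q = ṁ·Δh = 244.9 kg/min × 544.38 kJ/kg = 133320 kJ/min
|Q| = 2222 kW

Q = 2220 kJ/s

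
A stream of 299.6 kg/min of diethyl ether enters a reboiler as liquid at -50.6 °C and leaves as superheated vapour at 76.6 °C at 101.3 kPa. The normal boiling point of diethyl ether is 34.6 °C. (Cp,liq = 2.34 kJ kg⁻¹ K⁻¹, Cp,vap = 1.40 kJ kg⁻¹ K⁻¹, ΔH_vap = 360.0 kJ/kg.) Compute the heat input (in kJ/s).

Q = 3090 kJ/s

liquid -50.6→34.6 °C: 199.37 kJ/kg
vaporisation at 34.6 °C: 360 kJ/kg
vapour 34.6→76.6 °C: 58.8 kJ/kg
Δh = 199.37 + 360 + 58.8 = 618.17 kJ/kg
Q = ṁ·Δh = 299.6 kg/min × 618.17 kJ/kg = 185200 kJ/min
|Q| = 3086.7 kW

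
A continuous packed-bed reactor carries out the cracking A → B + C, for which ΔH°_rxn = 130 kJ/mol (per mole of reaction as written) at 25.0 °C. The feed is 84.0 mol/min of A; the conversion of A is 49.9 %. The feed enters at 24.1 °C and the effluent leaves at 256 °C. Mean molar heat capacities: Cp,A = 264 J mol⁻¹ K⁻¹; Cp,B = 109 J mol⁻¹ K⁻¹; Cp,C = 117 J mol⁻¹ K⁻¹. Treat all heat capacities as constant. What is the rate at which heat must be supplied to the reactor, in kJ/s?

Extent of reaction ξ = 0.499 × 84.0 = 41.916 mol/min
Reaction term: ξ·ΔH°_rxn = 41.916 × 130 = 5449.1 kJ/min
Sensible, feed 24.1→25 °C: 19.958 kJ/min
Outlet flows (mol/min): A 42.084, B 41.916, C 41.916
Sensible, products 25→256 °C: 4754.7 kJ/min
Q = ΔH = 10224 kJ/min = 170.4 kW
Heat supplied = 170.4 kJ/s

Q_in = 170 kJ/s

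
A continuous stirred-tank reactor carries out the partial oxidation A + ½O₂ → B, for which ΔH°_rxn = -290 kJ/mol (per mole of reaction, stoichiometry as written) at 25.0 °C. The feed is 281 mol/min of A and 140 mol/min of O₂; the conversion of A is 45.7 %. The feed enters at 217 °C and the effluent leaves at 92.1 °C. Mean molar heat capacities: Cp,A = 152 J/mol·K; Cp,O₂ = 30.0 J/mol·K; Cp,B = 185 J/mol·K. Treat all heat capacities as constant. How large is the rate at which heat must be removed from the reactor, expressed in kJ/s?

Extent of reaction ξ = 0.457 × 281 = 128.42 mol/min
Reaction term: ξ·ΔH°_rxn = 128.42 × -290 = -37241 kJ/min
Sensible, feed 217→25 °C: -9007.1 kJ/min
Outlet flows (mol/min): A 152.58, O₂ 75.791, B 128.42
Sensible, products 25→92.1 °C: 3302.9 kJ/min
Q = ΔH = -42945 kJ/min = -715.75 kW
Heat removed = 715.75 kJ/s

Q_out = 716 kJ/s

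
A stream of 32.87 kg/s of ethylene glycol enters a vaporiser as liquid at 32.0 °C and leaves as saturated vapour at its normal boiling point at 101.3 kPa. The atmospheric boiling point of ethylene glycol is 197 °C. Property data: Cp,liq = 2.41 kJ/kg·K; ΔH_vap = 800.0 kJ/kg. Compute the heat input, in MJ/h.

liquid 32.0→197 °C: 397.65 kJ/kg
vaporisation at 197 °C: 800 kJ/kg
Δh = 397.65 + 800 = 1197.7 kJ/kg
Q = ṁ·Δh = 32.87 kg/s × 1197.7 kJ/kg = 39367 kJ/s
|Q| = 39367 kW = 141720 MJ/h

Q = 142000 MJ/h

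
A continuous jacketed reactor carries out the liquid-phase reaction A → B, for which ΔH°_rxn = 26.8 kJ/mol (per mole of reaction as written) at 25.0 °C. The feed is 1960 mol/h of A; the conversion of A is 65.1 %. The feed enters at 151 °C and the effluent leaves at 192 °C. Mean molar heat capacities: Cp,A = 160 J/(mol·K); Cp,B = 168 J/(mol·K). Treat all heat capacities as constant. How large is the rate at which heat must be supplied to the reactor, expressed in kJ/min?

Q_in = 813 kJ/min

Extent of reaction ξ = 0.651 × 1960 = 1276 mol/h
Reaction term: ξ·ΔH°_rxn = 1276 × 26.8 = 34196 kJ/h
Sensible, feed 151→25 °C: -39514 kJ/h
Outlet flows (mol/h): A 684.04, B 1276
Sensible, products 25→192 °C: 54076 kJ/h
Q = ΔH = 48758 kJ/h = 13.544 kW
Heat supplied = 812.63 kJ/min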